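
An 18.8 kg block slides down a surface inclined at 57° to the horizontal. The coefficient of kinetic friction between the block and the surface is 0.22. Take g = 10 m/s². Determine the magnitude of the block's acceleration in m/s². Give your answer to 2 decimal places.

Resolving the weight along the incline: the component pulling the block down the slope is mg sin 57° = 18.8 × 10 × 0.8387 = 157.676 N, and the normal force is N = mg cos 57° = 18.8 × 10 × 0.5446 = 102.385 N.
Kinetic friction acts up the slope with magnitude f = μN = 0.22 × 102.385 = 22.525 N.
Net force along the incline is 157.676 − 22.525 = 135.151 N, so a = 135.151 / 18.8 = 7.1889 m/s².

7.19 m/s²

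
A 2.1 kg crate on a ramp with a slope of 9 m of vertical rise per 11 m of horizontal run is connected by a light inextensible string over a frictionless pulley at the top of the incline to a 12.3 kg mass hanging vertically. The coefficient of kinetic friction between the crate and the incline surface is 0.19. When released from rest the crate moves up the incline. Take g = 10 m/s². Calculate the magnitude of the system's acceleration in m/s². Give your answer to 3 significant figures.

7.40 m/s²

For the crate on the incline: the weight component along the slope is m₁g sin 39.29° = 2.1 × 10 × 0.6332 = 13.297 N and the normal force is N = m₁g cos 39.29° = 16.253 N.
Kinetic friction opposes the crate's motion up the incline: f = μN = 0.19 × 16.253 = 3.088 N acting down the slope.
Newton's second law for the crate (up-slope positive): T − 13.297 − 3.088 = 2.1 a. For the hanging mass (downward positive): 12.3 × 10 − T = 12.3 a.
Adding the two equations eliminates T: 106.615 = 14.4 a, so a = 7.4038 m/s².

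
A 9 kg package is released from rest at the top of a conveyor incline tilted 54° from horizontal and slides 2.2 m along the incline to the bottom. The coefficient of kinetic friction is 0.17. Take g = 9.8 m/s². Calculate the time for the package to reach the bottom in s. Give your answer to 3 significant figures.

0.796 s

The weight component along the incline is mg sin 54° = 71.355 N and the normal force is N = mg cos 54° = 51.843 N.
Friction up the slope is f = μN = 0.17 × 51.843 = 8.813 N, so the net downslope force is 71.355 − 8.813 = 62.542 N and a = 62.542 / 9 = 6.9491 m/s².
Starting from rest, L = ½at², so t = √(2L/a) = √(2 × 2.2 / 6.9491) = 0.7957 s.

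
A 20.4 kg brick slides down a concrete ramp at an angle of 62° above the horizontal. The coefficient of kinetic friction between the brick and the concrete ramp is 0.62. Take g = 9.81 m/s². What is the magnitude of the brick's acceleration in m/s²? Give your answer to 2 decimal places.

5.81 m/s²

Resolving the weight along the incline: the component pulling the brick down the slope is mg sin 62° = 20.4 × 9.81 × 0.8829 = 176.689 N, and the normal force is N = mg cos 62° = 20.4 × 9.81 × 0.4695 = 93.958 N.
Kinetic friction acts up the slope with magnitude f = μN = 0.62 × 93.958 = 58.254 N.
Net force along the incline is 176.689 − 58.254 = 118.435 N, so a = 118.435 / 20.4 = 5.8056 m/s².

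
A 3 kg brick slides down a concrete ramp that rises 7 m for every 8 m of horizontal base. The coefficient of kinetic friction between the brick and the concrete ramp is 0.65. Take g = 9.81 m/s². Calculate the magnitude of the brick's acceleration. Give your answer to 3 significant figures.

Resolving the weight along the incline: the component pulling the brick down the slope is mg sin 41.19° = 3 × 9.81 × 0.6585 = 19.380 N, and the normal force is N = mg cos 41.19° = 3 × 9.81 × 0.7526 = 22.149 N.
Kinetic friction acts up the slope with magnitude f = μN = 0.65 × 22.149 = 14.397 N.
Net force along the incline is 19.380 − 14.397 = 4.983 N, so a = 4.983 / 3 = 1.6610 m/s².

1.66 m/s²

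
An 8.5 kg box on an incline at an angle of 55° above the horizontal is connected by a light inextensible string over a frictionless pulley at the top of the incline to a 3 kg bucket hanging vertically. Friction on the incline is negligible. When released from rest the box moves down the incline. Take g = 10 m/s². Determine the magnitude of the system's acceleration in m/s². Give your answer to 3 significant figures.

3.45 m/s²

For the box on the incline: the weight component along the slope is m₁g sin 55° = 8.5 × 10 × 0.8192 = 69.632 N and the normal force is N = m₁g cos 55° = 48.754 N.
Newton's second law for the box (down-slope positive): 69.632 − T = 8.5 a. For the hanging bucket (upward positive): T − 3 × 10 = 3 a.
Adding the two equations eliminates T: 39.632 = 11.5 a, so a = 3.4463 m/s².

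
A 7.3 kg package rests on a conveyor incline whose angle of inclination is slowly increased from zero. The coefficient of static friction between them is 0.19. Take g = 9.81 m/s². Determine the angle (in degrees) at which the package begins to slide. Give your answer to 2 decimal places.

At the threshold of sliding, static friction is at its maximum μ_s N and exactly balances the weight component along the incline: mg sin θ = μ_s mg cos θ.
Hence tan θ = μ_s = 0.19, so θ = arctan(0.19) = 10.7580°.

10.76°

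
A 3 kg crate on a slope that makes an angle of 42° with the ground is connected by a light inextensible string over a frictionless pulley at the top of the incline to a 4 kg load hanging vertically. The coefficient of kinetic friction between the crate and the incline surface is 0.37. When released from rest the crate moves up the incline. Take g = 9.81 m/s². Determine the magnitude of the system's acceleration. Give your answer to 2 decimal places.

For the crate on the incline: the weight component along the slope is m₁g sin 42° = 3 × 9.81 × 0.6691 = 19.692 N and the normal force is N = m₁g cos 42° = 21.871 N.
Kinetic friction opposes the crate's motion up the incline: f = μN = 0.37 × 21.871 = 8.092 N acting down the slope.
Newton's second law for the crate (up-slope positive): T − 19.692 − 8.092 = 3 a. For the hanging load (downward positive): 4 × 9.81 − T = 4 a.
Adding the two equations eliminates T: 11.456 = 7 a, so a = 1.6366 m/s².

1.64 m/s²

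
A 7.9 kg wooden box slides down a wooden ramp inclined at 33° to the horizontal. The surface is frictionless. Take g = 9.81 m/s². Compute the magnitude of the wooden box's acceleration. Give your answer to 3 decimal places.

Resolving the weight along the incline: the component pulling the wooden box down the slope is mg sin 33° = 7.9 × 9.81 × 0.5446 = 42.206 N, and the normal force is N = mg cos 33° = 7.9 × 9.81 × 0.8387 = 64.998 N.
With no friction the net force along the incline is 42.206 N, so a = g sin 33° = 42.206 / 7.9 = 5.3425 m/s².

5.343 m/s²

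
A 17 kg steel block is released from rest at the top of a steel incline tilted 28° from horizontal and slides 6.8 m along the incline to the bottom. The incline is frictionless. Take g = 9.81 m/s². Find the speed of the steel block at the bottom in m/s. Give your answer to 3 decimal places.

The weight component along the incline is mg sin 28° = 78.294 N and the normal force is N = mg cos 28° = 147.249 N.
With no friction, a = g sin 28° = 4.6055 m/s².
Starting from rest over a distance of 6.8 m, v² = 2aL = 2 × 4.6055 × 6.8 = 62.6348, so v = 7.9142 m/s.

7.914 m/s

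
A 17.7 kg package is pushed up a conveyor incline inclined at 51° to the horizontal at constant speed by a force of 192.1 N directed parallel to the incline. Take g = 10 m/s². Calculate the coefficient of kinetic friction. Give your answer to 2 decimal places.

At constant speed ΣF = 0 along the incline. The applied 192.1 N acts up the slope; the weight component mg sin 51° = 137.555 N and kinetic friction μN both act down the slope.
So 192.1 = 137.555 + μ × 111.390, giving μ = (192.1 − 137.555) / 111.390 = 0.4897.

0.49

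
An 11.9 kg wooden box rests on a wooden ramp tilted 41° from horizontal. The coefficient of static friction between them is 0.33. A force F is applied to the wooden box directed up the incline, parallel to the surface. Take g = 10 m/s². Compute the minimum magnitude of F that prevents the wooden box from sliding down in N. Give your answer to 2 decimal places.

48.43 N

The normal force is N = mg cos 41° = 89.810 N. With F at its minimum the wooden box is on the verge of sliding down, so static friction is at its maximum μ_s N = 0.33 × 89.810 = 29.637 N and acts up the slope.
Equilibrium along the incline: F + μ_s N = mg sin 41°, so F = 78.071 − 29.637 = 48.434 N.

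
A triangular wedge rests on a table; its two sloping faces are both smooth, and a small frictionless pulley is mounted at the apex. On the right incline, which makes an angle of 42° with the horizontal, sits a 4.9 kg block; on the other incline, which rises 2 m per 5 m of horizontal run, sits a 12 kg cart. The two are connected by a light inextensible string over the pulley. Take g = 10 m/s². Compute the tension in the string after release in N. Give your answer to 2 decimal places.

Resolve each weight along its own incline: the 4.9 kg mass has component 4.9 × 10 × sin 42° = 32.787 N down its slope, and the 12 kg mass has 12 × 10 × sin 21.80° = 44.567 N down its slope.
The 12 kg side's 44.567 N exceeds the other side's 32.787 N, so that mass slides down and the 4.9 kg mass slides up. Taking that direction as positive, Newton's second law for the whole system gives 44.567 − 32.787 = (4.9 + 12) a, so a = 11.780 / 16.9 = 0.6970 m/s².
For the 4.9 kg mass (up-slope positive): T − 32.787 = 4.9 × 0.6970, so T = 36.202 N.

36.20 N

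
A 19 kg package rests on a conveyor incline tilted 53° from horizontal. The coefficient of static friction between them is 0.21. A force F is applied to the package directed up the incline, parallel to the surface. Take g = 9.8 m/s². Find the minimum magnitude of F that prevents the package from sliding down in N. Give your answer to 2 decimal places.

The normal force is N = mg cos 53° = 112.058 N. With F at its minimum the package is on the verge of sliding down, so static friction is at its maximum μ_s N = 0.21 × 112.058 = 23.532 N and acts up the slope.
Equilibrium along the incline: F + μ_s N = mg sin 53°, so F = 148.706 − 23.532 = 125.174 N.

125.17 N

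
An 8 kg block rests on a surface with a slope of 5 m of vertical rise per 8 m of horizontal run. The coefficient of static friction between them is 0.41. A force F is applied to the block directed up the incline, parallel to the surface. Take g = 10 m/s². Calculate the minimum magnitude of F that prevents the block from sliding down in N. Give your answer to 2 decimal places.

14.59 N

The normal force is N = mg cos 32.01° = 67.840 N. With F at its minimum the block is on the verge of sliding down, so static friction is at its maximum μ_s N = 0.41 × 67.840 = 27.814 N and acts up the slope.
Equilibrium along the incline: F + μ_s N = mg sin 32.01°, so F = 42.400 − 27.814 = 14.586 N.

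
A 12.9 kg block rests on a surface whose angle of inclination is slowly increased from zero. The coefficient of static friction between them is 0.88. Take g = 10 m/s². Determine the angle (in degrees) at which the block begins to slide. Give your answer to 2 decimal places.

41.35°

At the threshold of sliding, static friction is at its maximum μ_s N and exactly balances the weight component along the incline: mg sin θ = μ_s mg cos θ.
Hence tan θ = μ_s = 0.88, so θ = arctan(0.88) = 41.3478°.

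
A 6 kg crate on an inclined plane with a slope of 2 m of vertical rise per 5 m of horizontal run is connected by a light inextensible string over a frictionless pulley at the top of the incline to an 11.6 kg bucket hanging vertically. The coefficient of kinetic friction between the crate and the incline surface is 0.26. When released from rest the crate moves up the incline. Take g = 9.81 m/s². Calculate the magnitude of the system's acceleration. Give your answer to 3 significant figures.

4.42 m/s²

For the crate on the incline: the weight component along the slope is m₁g sin 21.80° = 6 × 9.81 × 0.3714 = 21.861 N and the normal force is N = m₁g cos 21.80° = 54.650 N.
Kinetic friction opposes the crate's motion up the incline: f = μN = 0.26 × 54.650 = 14.209 N acting down the slope.
Newton's second law for the crate (up-slope positive): T − 21.861 − 14.209 = 6 a. For the hanging bucket (downward positive): 11.6 × 9.81 − T = 11.6 a.
Adding the two equations eliminates T: 77.726 = 17.6 a, so a = 4.4162 m/s².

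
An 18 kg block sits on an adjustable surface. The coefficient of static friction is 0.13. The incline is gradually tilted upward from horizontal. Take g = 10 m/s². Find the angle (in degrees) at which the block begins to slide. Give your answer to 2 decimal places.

7.41°

At the threshold of sliding, static friction is at its maximum μ_s N and exactly balances the weight component along the incline: mg sin θ = μ_s mg cos θ.
Hence tan θ = μ_s = 0.13, so θ = arctan(0.13) = 7.4069°.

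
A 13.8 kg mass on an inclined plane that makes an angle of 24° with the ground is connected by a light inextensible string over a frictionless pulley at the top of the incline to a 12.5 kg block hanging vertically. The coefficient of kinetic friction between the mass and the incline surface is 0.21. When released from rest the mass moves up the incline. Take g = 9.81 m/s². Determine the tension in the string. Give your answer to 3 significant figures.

103 N

For the mass on the incline: the weight component along the slope is m₁g sin 24° = 13.8 × 9.81 × 0.4067 = 55.058 N and the normal force is N = m₁g cos 24° = 123.674 N.
Kinetic friction opposes the mass's motion up the incline: f = μN = 0.21 × 123.674 = 25.972 N acting down the slope.
Newton's second law for the mass (up-slope positive): T − 55.058 − 25.972 = 13.8 a. For the hanging block (downward positive): 12.5 × 9.81 − T = 12.5 a.
Adding the two equations eliminates T: 41.595 = 26.3 a, so a = 1.5816 m/s².
Then from the hanging block's equation, T = 12.5 × (9.81 − 1.5816) = 102.855 N.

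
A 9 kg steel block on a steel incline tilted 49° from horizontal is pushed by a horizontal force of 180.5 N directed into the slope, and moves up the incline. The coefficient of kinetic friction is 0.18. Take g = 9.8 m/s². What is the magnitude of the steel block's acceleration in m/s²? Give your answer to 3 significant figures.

The horizontal push has components F cos 49° = 180.5 × 0.6561 = 118.426 N up the incline and F sin 49° = 180.5 × 0.7547 = 136.223 N pressing into the surface.
The normal force is therefore N = mg cos 49° + F sin 49° = 57.868 + 136.223 = 194.091 N, and kinetic friction down the slope is μN = 0.18 × 194.091 = 34.936 N.
Along the incline: F cos 49° − mg sin 49° − μN = ma, so 118.426 − 66.565 − 34.936 = 9 a, giving a = 1.8806 m/s².

1.88 m/s²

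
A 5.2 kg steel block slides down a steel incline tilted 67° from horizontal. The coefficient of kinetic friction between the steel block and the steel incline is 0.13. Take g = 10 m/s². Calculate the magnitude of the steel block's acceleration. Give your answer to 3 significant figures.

Resolving the weight along the incline: the component pulling the steel block down the slope is mg sin 67° = 5.2 × 10 × 0.9205 = 47.866 N, and the normal force is N = mg cos 67° = 5.2 × 10 × 0.3907 = 20.316 N.
Kinetic friction acts up the slope with magnitude f = μN = 0.13 × 20.316 = 2.641 N.
Net force along the incline is 47.866 − 2.641 = 45.225 N, so a = 45.225 / 5.2 = 8.6971 m/s².

8.70 m/s²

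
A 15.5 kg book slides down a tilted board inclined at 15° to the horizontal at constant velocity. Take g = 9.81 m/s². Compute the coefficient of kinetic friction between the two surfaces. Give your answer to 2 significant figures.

At constant velocity the net force along the incline is zero: mg sin 15° = μ mg cos 15°.
So μ = tan 15° = 0.2588 / 0.9659 = 0.2679.

0.27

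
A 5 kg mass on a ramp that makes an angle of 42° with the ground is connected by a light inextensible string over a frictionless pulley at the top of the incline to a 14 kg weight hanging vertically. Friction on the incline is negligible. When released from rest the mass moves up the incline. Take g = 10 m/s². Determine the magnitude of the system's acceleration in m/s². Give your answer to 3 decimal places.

For the mass on the incline: the weight component along the slope is m₁g sin 42° = 5 × 10 × 0.6691 = 33.455 N and the normal force is N = m₁g cos 42° = 37.157 N.
Newton's second law for the mass (up-slope positive): T − 33.455 = 5 a. For the hanging weight (downward positive): 14 × 10 − T = 14 a.
Adding the two equations eliminates T: 106.545 = 19 a, so a = 5.6076 m/s².

5.608 m/s²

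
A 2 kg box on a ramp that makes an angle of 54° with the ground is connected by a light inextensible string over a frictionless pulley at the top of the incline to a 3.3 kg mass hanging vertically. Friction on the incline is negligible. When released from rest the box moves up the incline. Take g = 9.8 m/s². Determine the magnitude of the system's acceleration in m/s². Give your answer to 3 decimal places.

3.110 m/s²

For the box on the incline: the weight component along the slope is m₁g sin 54° = 2 × 9.8 × 0.8090 = 15.856 N and the normal force is N = m₁g cos 54° = 11.521 N.
Newton's second law for the box (up-slope positive): T − 15.856 = 2 a. For the hanging mass (downward positive): 3.3 × 9.8 − T = 3.3 a.
Adding the two equations eliminates T: 16.484 = 5.3 a, so a = 3.1102 m/s².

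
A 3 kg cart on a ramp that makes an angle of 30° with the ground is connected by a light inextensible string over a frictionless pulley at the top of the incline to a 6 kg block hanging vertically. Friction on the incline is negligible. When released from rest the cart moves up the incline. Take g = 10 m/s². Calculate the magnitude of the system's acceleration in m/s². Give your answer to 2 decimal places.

5.00 m/s²

For the cart on the incline: the weight component along the slope is m₁g sin 30° = 3 × 10 × 0.5000 = 15.000 N and the normal force is N = m₁g cos 30° = 25.981 N.
Newton's second law for the cart (up-slope positive): T − 15.000 = 3 a. For the hanging block (downward positive): 6 × 10 − T = 6 a.
Adding the two equations eliminates T: 45.000 = 9 a, so a = 5.0000 m/s².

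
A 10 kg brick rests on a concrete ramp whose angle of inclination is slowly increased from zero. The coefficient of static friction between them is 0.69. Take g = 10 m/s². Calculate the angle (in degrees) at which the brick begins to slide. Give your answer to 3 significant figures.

34.6°

At the threshold of sliding, static friction is at its maximum μ_s N and exactly balances the weight component along the incline: mg sin θ = μ_s mg cos θ.
Hence tan θ = μ_s = 0.69, so θ = arctan(0.69) = 34.6057°.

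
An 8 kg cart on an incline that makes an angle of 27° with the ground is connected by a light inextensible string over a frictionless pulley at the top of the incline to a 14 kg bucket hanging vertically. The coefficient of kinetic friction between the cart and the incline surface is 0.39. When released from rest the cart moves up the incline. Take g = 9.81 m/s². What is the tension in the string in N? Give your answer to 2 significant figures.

90 N

For the cart on the incline: the weight component along the slope is m₁g sin 27° = 8 × 9.81 × 0.4540 = 35.630 N and the normal force is N = m₁g cos 27° = 69.926 N.
Kinetic friction opposes the cart's motion up the incline: f = μN = 0.39 × 69.926 = 27.271 N acting down the slope.
Newton's second law for the cart (up-slope positive): T − 35.630 − 27.271 = 8 a. For the hanging bucket (downward positive): 14 × 9.81 − T = 14 a.
Adding the two equations eliminates T: 74.439 = 22 a, so a = 3.3836 m/s².
Then from the hanging bucket's equation, T = 14 × (9.81 − 3.3836) = 89.970 N.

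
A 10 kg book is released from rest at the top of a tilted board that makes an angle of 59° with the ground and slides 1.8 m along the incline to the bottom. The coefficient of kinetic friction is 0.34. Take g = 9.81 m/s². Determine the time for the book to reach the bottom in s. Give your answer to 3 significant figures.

The weight component along the incline is mg sin 59° = 84.088 N and the normal force is N = mg cos 59° = 50.525 N.
Friction up the slope is f = μN = 0.34 × 50.525 = 17.178 N, so the net downslope force is 84.088 − 17.178 = 66.910 N and a = 66.910 / 10 = 6.6910 m/s².
Starting from rest, L = ½at², so t = √(2L/a) = √(2 × 1.8 / 6.6910) = 0.7335 s.

0.734 s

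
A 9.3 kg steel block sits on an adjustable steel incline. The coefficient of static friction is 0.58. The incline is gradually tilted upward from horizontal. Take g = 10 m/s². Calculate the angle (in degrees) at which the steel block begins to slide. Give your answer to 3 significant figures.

30.1°

At the threshold of sliding, static friction is at its maximum μ_s N and exactly balances the weight component along the incline: mg sin θ = μ_s mg cos θ.
Hence tan θ = μ_s = 0.58, so θ = arctan(0.58) = 30.1137°.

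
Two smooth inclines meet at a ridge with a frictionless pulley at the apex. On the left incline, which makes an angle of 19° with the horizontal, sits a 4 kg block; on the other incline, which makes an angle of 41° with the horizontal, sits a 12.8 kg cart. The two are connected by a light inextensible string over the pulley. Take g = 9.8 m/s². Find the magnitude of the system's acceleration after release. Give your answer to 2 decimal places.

Resolve each weight along its own incline: the 4 kg mass has component 4 × 9.8 × sin 19° = 12.762 N down its slope, and the 12.8 kg mass has 12.8 × 9.8 × sin 41° = 82.296 N down its slope.
The 12.8 kg side's 82.296 N exceeds the other side's 12.762 N, so that mass slides down and the 4 kg mass slides up. Taking that direction as positive, Newton's second law for the whole system gives 82.296 − 12.762 = (4 + 12.8) a, so a = 69.534 / 16.8 = 4.1389 m/s².

4.14 m/s²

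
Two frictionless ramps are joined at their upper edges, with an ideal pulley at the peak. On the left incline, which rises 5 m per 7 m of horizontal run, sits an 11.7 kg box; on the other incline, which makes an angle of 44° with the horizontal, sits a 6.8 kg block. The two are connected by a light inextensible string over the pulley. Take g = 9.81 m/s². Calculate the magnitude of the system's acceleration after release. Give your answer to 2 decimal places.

Resolve each weight along its own incline: the 11.7 kg mass has component 11.7 × 9.81 × sin 35.54° = 66.713 N down its slope, and the 6.8 kg mass has 6.8 × 9.81 × sin 44° = 46.339 N down its slope.
The 11.7 kg side's 66.713 N exceeds the other side's 46.339 N, so that mass slides down and the 6.8 kg mass slides up. Taking that direction as positive, Newton's second law for the whole system gives 66.713 − 46.339 = (11.7 + 6.8) a, so a = 20.374 / 18.5 = 1.1013 m/s².

1.10 m/s²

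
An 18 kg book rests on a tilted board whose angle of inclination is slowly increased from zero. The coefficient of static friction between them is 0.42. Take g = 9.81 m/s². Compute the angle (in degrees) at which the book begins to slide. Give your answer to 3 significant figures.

22.8°

At the threshold of sliding, static friction is at its maximum μ_s N and exactly balances the weight component along the incline: mg sin θ = μ_s mg cos θ.
Hence tan θ = μ_s = 0.42, so θ = arctan(0.42) = 22.7824°.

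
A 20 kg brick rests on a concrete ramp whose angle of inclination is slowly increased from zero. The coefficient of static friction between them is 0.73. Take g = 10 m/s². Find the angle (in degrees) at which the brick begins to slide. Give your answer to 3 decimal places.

At the threshold of sliding, static friction is at its maximum μ_s N and exactly balances the weight component along the incline: mg sin θ = μ_s mg cos θ.
Hence tan θ = μ_s = 0.73, so θ = arctan(0.73) = 36.1294°.

36.129°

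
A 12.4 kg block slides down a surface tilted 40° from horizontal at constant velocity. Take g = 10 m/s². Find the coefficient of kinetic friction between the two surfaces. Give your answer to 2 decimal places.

At constant velocity the net force along the incline is zero: mg sin 40° = μ mg cos 40°.
So μ = tan 40° = 0.6428 / 0.7660 = 0.8392.

0.84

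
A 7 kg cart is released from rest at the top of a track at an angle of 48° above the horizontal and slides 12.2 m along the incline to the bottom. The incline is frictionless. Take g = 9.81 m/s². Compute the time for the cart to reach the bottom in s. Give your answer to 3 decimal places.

The weight component along the incline is mg sin 48° = 51.032 N and the normal force is N = mg cos 48° = 45.949 N.
With no friction, a = g sin 48° = 7.2903 m/s².
Starting from rest, L = ½at², so t = √(2L/a) = √(2 × 12.2 / 7.2903) = 1.8295 s.

1.829 s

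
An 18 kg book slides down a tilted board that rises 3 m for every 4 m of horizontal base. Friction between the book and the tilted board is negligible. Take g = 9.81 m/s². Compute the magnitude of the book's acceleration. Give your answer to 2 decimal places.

Resolving the weight along the incline: the component pulling the book down the slope is mg sin 36.87° = 18 × 9.81 × 0.6000 = 105.948 N, and the normal force is N = mg cos 36.87° = 18 × 9.81 × 0.8000 = 141.264 N.
With no friction the net force along the incline is 105.948 N, so a = g sin 36.87° = 105.948 / 18 = 5.8860 m/s².

5.89 m/s²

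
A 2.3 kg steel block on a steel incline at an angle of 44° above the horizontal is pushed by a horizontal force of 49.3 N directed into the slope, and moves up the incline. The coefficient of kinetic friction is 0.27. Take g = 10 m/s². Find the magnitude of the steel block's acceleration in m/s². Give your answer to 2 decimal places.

2.51 m/s²

The horizontal push has components F cos 44° = 49.3 × 0.7193 = 35.461 N up the incline and F sin 44° = 49.3 × 0.6947 = 34.249 N pressing into the surface.
The normal force is therefore N = mg cos 44° + F sin 44° = 16.544 + 34.249 = 50.793 N, and kinetic friction down the slope is μN = 0.27 × 50.793 = 13.714 N.
Along the incline: F cos 44° − mg sin 44° − μN = ma, so 35.461 − 15.978 − 13.714 = 2.3 a, giving a = 2.5083 m/s².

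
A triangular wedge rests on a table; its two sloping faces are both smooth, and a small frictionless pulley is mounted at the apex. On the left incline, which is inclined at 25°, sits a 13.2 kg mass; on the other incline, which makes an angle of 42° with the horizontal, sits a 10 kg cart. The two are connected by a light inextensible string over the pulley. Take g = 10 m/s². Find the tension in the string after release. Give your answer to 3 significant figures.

62.1 N

Resolve each weight along its own incline: the 13.2 kg mass has component 13.2 × 10 × sin 25° = 55.786 N down its slope, and the 10 kg mass has 10 × 10 × sin 42° = 66.913 N down its slope.
The 10 kg side's 66.913 N exceeds the other side's 55.786 N, so that mass slides down and the 13.2 kg mass slides up. Taking that direction as positive, Newton's second law for the whole system gives 66.913 − 55.786 = (13.2 + 10) a, so a = 11.127 / 23.2 = 0.4796 m/s².
For the 13.2 kg mass (up-slope positive): T − 55.786 = 13.2 × 0.4796, so T = 62.117 N.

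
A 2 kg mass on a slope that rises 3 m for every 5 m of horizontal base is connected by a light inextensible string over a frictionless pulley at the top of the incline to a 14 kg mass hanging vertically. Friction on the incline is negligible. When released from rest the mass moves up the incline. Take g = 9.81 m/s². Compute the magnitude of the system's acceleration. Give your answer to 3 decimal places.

7.953 m/s²

For the mass on the incline: the weight component along the slope is m₁g sin 30.96° = 2 × 9.81 × 0.5145 = 10.094 N and the normal force is N = m₁g cos 30.96° = 16.824 N.
Newton's second law for the mass (up-slope positive): T − 10.094 = 2 a. For the hanging mass (downward positive): 14 × 9.81 − T = 14 a.
Adding the two equations eliminates T: 127.246 = 16 a, so a = 7.9529 m/s².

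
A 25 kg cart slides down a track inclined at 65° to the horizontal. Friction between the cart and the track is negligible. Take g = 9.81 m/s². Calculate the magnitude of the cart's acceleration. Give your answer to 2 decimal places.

8.89 m/s²

Resolving the weight along the incline: the component pulling the cart down the slope is mg sin 65° = 25 × 9.81 × 0.9063 = 222.270 N, and the normal force is N = mg cos 65° = 25 × 9.81 × 0.4226 = 103.643 N.
With no friction the net force along the incline is 222.270 N, so a = g sin 65° = 222.270 / 25 = 8.8908 m/s².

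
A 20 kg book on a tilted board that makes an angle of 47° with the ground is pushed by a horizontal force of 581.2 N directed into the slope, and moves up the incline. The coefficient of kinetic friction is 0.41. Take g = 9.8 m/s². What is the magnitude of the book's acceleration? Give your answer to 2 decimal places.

The horizontal push has components F cos 47° = 581.2 × 0.6820 = 396.378 N up the incline and F sin 47° = 581.2 × 0.7314 = 425.090 N pressing into the surface.
The normal force is therefore N = mg cos 47° + F sin 47° = 133.672 + 425.090 = 558.762 N, and kinetic friction down the slope is μN = 0.41 × 558.762 = 229.092 N.
Along the incline: F cos 47° − mg sin 47° − μN = ma, so 396.378 − 143.354 − 229.092 = 20 a, giving a = 1.1966 m/s².

1.20 m/s²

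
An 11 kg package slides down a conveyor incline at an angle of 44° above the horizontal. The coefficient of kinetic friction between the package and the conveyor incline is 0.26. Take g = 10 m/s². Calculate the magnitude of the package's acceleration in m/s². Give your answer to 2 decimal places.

Resolving the weight along the incline: the component pulling the package down the slope is mg sin 44° = 11 × 10 × 0.6947 = 76.417 N, and the normal force is N = mg cos 44° = 11 × 10 × 0.7193 = 79.123 N.
Kinetic friction acts up the slope with magnitude f = μN = 0.26 × 79.123 = 20.572 N.
Net force along the incline is 76.417 − 20.572 = 55.845 N, so a = 55.845 / 11 = 5.0768 m/s².

5.08 m/s²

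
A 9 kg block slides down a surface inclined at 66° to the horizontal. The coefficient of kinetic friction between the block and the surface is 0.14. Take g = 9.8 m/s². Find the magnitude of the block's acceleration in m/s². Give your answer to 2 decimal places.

8.39 m/s²

Resolving the weight along the incline: the component pulling the block down the slope is mg sin 66° = 9 × 9.8 × 0.9135 = 80.571 N, and the normal force is N = mg cos 66° = 9 × 9.8 × 0.4067 = 35.871 N.
Kinetic friction acts up the slope with magnitude f = μN = 0.14 × 35.871 = 5.022 N.
Net force along the incline is 80.571 − 5.022 = 75.549 N, so a = 75.549 / 9 = 8.3943 m/s².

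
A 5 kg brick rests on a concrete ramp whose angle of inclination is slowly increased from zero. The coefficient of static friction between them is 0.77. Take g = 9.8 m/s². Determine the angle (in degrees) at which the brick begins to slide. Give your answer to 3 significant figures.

At the threshold of sliding, static friction is at its maximum μ_s N and exactly balances the weight component along the incline: mg sin θ = μ_s mg cos θ.
Hence tan θ = μ_s = 0.77, so θ = arctan(0.77) = 37.5963°.

37.6°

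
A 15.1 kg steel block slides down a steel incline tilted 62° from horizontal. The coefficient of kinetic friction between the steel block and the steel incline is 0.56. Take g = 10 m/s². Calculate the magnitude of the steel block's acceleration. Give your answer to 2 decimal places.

6.20 m/s²

Resolving the weight along the incline: the component pulling the steel block down the slope is mg sin 62° = 15.1 × 10 × 0.8829 = 133.318 N, and the normal force is N = mg cos 62° = 15.1 × 10 × 0.4695 = 70.894 N.
Kinetic friction acts up the slope with magnitude f = μN = 0.56 × 70.894 = 39.701 N.
Net force along the incline is 133.318 − 39.701 = 93.617 N, so a = 93.617 / 15.1 = 6.1998 m/s².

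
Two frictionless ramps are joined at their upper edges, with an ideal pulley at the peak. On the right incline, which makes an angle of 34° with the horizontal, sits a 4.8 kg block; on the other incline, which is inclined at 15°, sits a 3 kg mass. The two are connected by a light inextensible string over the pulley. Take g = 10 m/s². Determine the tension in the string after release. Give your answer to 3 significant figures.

15.1 N

Resolve each weight along its own incline: the 4.8 kg mass has component 4.8 × 10 × sin 34° = 26.841 N down its slope, and the 3 kg mass has 3 × 10 × sin 15° = 7.765 N down its slope.
The 4.8 kg side's 26.841 N exceeds the other side's 7.765 N, so that mass slides down and the 3 kg mass slides up. Taking that direction as positive, Newton's second law for the whole system gives 26.841 − 7.765 = (4.8 + 3) a, so a = 19.076 / 7.8 = 2.4456 m/s².
For the 3 kg mass (up-slope positive): T − 7.765 = 3 × 2.4456, so T = 15.102 N.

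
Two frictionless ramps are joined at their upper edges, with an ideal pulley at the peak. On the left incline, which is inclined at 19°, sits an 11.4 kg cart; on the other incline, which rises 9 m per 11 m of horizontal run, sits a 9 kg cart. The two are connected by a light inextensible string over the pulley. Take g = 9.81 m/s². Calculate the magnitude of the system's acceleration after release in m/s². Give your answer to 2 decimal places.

Resolve each weight along its own incline: the 11.4 kg mass has component 11.4 × 9.81 × sin 19° = 36.410 N down its slope, and the 9 kg mass has 9 × 9.81 × sin 39.29° = 55.909 N down its slope.
The 9 kg side's 55.909 N exceeds the other side's 36.410 N, so that mass slides down and the 11.4 kg mass slides up. Taking that direction as positive, Newton's second law for the whole system gives 55.909 − 36.410 = (11.4 + 9) a, so a = 19.499 / 20.4 = 0.9558 m/s².

0.96 m/s²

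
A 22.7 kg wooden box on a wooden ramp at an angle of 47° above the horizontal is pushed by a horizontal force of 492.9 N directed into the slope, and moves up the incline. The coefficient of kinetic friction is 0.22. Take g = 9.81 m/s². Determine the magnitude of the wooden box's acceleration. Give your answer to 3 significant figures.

2.67 m/s²

The horizontal push has components F cos 47° = 492.9 × 0.6820 = 336.158 N up the incline and F sin 47° = 492.9 × 0.7314 = 360.507 N pressing into the surface.
The normal force is therefore N = mg cos 47° + F sin 47° = 151.873 + 360.507 = 512.380 N, and kinetic friction down the slope is μN = 0.22 × 512.380 = 112.724 N.
Along the incline: F cos 47° − mg sin 47° − μN = ma, so 336.158 − 162.873 − 112.724 = 22.7 a, giving a = 2.6679 m/s².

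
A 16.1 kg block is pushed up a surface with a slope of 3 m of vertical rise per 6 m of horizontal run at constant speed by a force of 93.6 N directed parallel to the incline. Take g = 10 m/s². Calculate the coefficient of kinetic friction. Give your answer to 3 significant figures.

At constant speed ΣF = 0 along the incline. The applied 93.6 N acts up the slope; the weight component mg sin 26.57° = 72.001 N and kinetic friction μN both act down the slope.
So 93.6 = 72.001 + μ × 144.003, giving μ = (93.6 − 72.001) / 144.003 = 0.1500.

0.150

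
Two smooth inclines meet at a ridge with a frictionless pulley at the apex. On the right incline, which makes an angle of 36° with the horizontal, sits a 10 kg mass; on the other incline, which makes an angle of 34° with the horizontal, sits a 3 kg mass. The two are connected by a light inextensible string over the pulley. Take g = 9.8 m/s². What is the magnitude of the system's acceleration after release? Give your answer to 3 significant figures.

Resolve each weight along its own incline: the 10 kg mass has component 10 × 9.8 × sin 36° = 57.603 N down its slope, and the 3 kg mass has 3 × 9.8 × sin 34° = 16.440 N down its slope.
The 10 kg side's 57.603 N exceeds the other side's 16.440 N, so that mass slides down and the 3 kg mass slides up. Taking that direction as positive, Newton's second law for the whole system gives 57.603 − 16.440 = (10 + 3) a, so a = 41.163 / 13 = 3.1664 m/s².

3.17 m/s²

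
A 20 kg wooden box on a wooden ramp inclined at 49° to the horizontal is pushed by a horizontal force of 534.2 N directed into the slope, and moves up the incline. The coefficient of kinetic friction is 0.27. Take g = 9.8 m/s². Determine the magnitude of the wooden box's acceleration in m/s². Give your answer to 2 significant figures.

The horizontal push has components F cos 49° = 534.2 × 0.6561 = 350.489 N up the incline and F sin 49° = 534.2 × 0.7547 = 403.161 N pressing into the surface.
The normal force is therefore N = mg cos 49° + F sin 49° = 128.596 + 403.161 = 531.757 N, and kinetic friction down the slope is μN = 0.27 × 531.757 = 143.574 N.
Along the incline: F cos 49° − mg sin 49° − μN = ma, so 350.489 − 147.921 − 143.574 = 20 a, giving a = 2.9497 m/s².

2.9 m/s²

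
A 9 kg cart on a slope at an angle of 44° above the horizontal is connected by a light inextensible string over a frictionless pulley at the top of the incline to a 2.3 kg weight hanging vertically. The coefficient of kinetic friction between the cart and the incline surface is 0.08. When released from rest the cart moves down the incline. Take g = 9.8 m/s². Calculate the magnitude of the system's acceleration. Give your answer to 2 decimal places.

For the cart on the incline: the weight component along the slope is m₁g sin 44° = 9 × 9.8 × 0.6947 = 61.273 N and the normal force is N = m₁g cos 44° = 63.446 N.
Kinetic friction opposes the cart's motion down the incline: f = μN = 0.08 × 63.446 = 5.076 N acting up the slope.
Newton's second law for the cart (down-slope positive): 61.273 − 5.076 − T = 9 a. For the hanging weight (upward positive): T − 2.3 × 9.8 = 2.3 a.
Adding the two equations eliminates T: 33.657 = 11.3 a, so a = 2.9785 m/s².

2.98 m/s²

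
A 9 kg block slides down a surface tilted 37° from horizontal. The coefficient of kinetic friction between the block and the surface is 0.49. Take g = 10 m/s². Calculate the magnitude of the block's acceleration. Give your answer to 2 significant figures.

2.1 m/s²

Resolving the weight along the incline: the component pulling the block down the slope is mg sin 37° = 9 × 10 × 0.6018 = 54.162 N, and the normal force is N = mg cos 37° = 9 × 10 × 0.7986 = 71.874 N.
Kinetic friction acts up the slope with magnitude f = μN = 0.49 × 71.874 = 35.218 N.
Net force along the incline is 54.162 − 35.218 = 18.944 N, so a = 18.944 / 9 = 2.1049 m/s².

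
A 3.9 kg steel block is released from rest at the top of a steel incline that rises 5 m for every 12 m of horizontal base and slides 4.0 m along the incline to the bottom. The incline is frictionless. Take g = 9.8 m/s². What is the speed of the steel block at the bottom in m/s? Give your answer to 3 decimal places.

The weight component along the incline is mg sin 22.62° = 14.700 N and the normal force is N = mg cos 22.62° = 35.280 N.
With no friction, a = g sin 22.62° = 3.7692 m/s².
Starting from rest over a distance of 4.0 m, v² = 2aL = 2 × 3.7692 × 4.0 = 30.1536, so v = 5.4912 m/s.

5.491 m/s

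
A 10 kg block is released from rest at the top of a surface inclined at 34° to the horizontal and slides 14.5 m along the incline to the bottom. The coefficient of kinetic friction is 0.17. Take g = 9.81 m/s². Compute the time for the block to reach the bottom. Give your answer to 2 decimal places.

The weight component along the incline is mg sin 34° = 54.857 N and the normal force is N = mg cos 34° = 81.329 N.
Friction up the slope is f = μN = 0.17 × 81.329 = 13.826 N, so the net downslope force is 54.857 − 13.826 = 41.031 N and a = 41.031 / 10 = 4.1031 m/s².
Starting from rest, L = ½at², so t = √(2L/a) = √(2 × 14.5 / 4.1031) = 2.6585 s.

2.66 s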